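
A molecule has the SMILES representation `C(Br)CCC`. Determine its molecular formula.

C4H9Br

Atom tally by fragment:
  BrCH2 → C:1 H:2 Br:1
  CH2 → C:1 H:2
  CH2 → C:1 H:2
  CH3 → C:1 H:3
Element totals:
  C: 4
  H: 9
  Br: 1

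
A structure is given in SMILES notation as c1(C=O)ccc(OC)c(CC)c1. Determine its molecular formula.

C10H12O2

Atom tally by fragment:
  benzene ring core → C:6 H:6
  (− 3 ring H displaced by substituents)
  + CHO → C:1 H:1 O:1
  + OCH3 → C:1 H:3 O:1
  + C2H5 → C:2 H:5
Element totals:
  C: 10
  H: 12
  O: 2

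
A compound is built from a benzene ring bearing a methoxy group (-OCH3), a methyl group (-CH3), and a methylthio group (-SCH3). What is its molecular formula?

Atom tally by fragment:
  benzene ring core → C:6 H:6
  (− 3 ring H displaced by substituents)
  + OCH3 → C:1 H:3 O:1
  + CH3 → C:1 H:3
  + SCH3 → C:1 H:3 S:1
Element totals:
  C: 9
  H: 12
  O: 1
  S: 1

C9H12OS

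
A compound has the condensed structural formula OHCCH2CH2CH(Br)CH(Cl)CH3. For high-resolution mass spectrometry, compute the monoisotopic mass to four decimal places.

211.9604

Atom tally by fragment:
  OHCCH2 → C:2 H:3 O:1
  CH2 → C:1 H:2
  CH(Br) → C:1 H:1 Br:1
  CH(Cl) → C:1 H:1 Cl:1
  CH3 → C:1 H:3
Element totals:
  C: 6
  H: 10
  Br: 1
  Cl: 1
  O: 1
Molecular formula: C6H10BrClO.
  M = 6(12.0) + 10(1.007825) + 78.918338 + 34.968853 + 15.994915
    = 72.000000 + 10.078250 + 78.918338 + 34.968853 + 15.994915 = 211.960356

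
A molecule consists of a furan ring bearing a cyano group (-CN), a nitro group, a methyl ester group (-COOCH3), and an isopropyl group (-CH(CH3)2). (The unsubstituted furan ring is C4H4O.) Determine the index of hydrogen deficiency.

Atom tally by fragment:
  furan ring core → C:4 H:4 O:1
  (− 4 ring H displaced by substituents)
  + CN → C:1 N:1
  + NO2 → N:1 O:2
  + COOCH3 → C:2 H:3 O:2
  + CH(CH3)2 → C:3 H:7
Element totals:
  C: 10
  H: 10
  N: 2
  O: 5
Molecular formula: C10H10N2O5.
DoU = (2C + 2 + N − H − X) / 2 = (2·10 + 2 + 2 − 10 − 0) / 2 = 7.

7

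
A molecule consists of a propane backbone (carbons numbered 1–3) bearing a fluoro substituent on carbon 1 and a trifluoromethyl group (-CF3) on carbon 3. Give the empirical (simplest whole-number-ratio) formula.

Atom tally by fragment:
  FCH2 → C:1 H:2 F:1
  CH2 → C:1 H:2
  CH2CF3 → C:2 H:2 F:3
Element totals:
  C: 4
  H: 6
  F: 4
Molecular formula: C4H6F4.
gcd of subscripts = 2; dividing each by 2:
  C: 4/2 = 2
  F: 4/2 = 2
  H: 6/2 = 3

C2H3F2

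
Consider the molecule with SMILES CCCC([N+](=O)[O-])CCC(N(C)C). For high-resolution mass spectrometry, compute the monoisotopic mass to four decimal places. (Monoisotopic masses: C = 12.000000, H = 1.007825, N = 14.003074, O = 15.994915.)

Atom tally by fragment:
  CH3 → C:1 H:3
  CH2 → C:1 H:2
  CH2 → C:1 H:2
  CH(NO2) → C:1 H:1 N:1 O:2
  CH2 → C:1 H:2
  CH2 → C:1 H:2
  CH2N(CH3)2 → C:3 H:8 N:1
Element totals:
  C: 9
  H: 20
  N: 2
  O: 2
Molecular formula: C9H20N2O2.
  M = 9(12.0) + 20(1.007825) + 2(14.003074) + 2(15.994915)
    = 108.000000 + 20.156500 + 28.006148 + 31.989830 = 188.152478

188.1525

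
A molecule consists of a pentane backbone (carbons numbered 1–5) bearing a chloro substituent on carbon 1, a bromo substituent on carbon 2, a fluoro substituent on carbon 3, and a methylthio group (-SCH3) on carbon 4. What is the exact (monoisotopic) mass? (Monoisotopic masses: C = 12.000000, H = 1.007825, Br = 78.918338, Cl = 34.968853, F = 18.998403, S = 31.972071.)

247.9437

Atom tally by fragment:
  ClCH2 → C:1 H:2 Cl:1
  CH(Br) → C:1 H:1 Br:1
  CH(F) → C:1 H:1 F:1
  CH(SCH3) → C:2 H:4 S:1
  CH3 → C:1 H:3
Element totals:
  C: 6
  H: 11
  Br: 1
  Cl: 1
  F: 1
  S: 1
Molecular formula: C6H11BrClFS.
  M = 6(12.0) + 11(1.007825) + 78.918338 + 34.968853 + 18.998403 + 31.972071
    = 72.000000 + 11.086075 + 78.918338 + 34.968853 + 18.998403 + 31.972071 = 247.943740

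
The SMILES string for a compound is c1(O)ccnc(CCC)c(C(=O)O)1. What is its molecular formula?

C9H11NO3

Atom tally by fragment:
  pyridine ring core → C:5 H:5 N:1
  (− 3 ring H displaced by substituents)
  + OH → O:1 H:1
  + CH2CH2CH3 → C:3 H:7
  + COOH → C:1 H:1 O:2
Element totals:
  C: 9
  H: 11
  N: 1
  O: 3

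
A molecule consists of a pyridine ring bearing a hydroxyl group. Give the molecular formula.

Atom tally by fragment:
  pyridine ring core → C:5 H:5 N:1
  (− 1 ring H displaced by substituents)
  + OH → O:1 H:1
Element totals:
  C: 5
  H: 5
  N: 1
  O: 1

C5H5NO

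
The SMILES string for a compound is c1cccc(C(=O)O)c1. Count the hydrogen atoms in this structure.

Atom tally by fragment:
  benzene ring core → C:6 H:6
  (− 1 ring H displaced by substituents)
  + COOH → C:1 H:1 O:2
Element totals:
  C: 7
  H: 6
  O: 2

6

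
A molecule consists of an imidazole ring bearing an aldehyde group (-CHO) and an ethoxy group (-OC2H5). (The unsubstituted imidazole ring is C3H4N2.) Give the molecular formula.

Atom tally by fragment:
  imidazole ring core → C:3 H:4 N:2
  (− 2 ring H displaced by substituents)
  + CHO → C:1 H:1 O:1
  + OC2H5 → C:2 H:5 O:1
Element totals:
  C: 6
  H: 8
  N: 2
  O: 2

C6H8N2O2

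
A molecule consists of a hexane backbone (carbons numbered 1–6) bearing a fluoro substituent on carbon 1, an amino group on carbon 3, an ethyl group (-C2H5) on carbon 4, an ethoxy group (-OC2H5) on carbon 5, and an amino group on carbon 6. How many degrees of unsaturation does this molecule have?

0

Atom tally by fragment:
  FCH2 → C:1 H:2 F:1
  CH2 → C:1 H:2
  CH(NH2) → C:1 H:3 N:1
  CH(C2H5) → C:3 H:6
  CH(OC2H5) → C:3 H:6 O:1
  CH2NH2 → C:1 H:4 N:1
Element totals:
  C: 10
  H: 23
  F: 1
  N: 2
  O: 1
Molecular formula: C10H23FN2O.
DoU = (2C + 2 + N − H − X) / 2 = (2·10 + 2 + 2 − 23 − 1) / 2 = 0.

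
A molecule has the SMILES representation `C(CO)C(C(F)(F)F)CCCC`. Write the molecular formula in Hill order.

Atom tally by fragment:
  HOCH2CH2 → C:2 H:5 O:1
  CH(CF3) → C:2 H:1 F:3
  CH2 → C:1 H:2
  CH2 → C:1 H:2
  CH2 → C:1 H:2
  CH3 → C:1 H:3
Element totals:
  C: 8
  H: 15
  F: 3
  O: 1

C8H15F3O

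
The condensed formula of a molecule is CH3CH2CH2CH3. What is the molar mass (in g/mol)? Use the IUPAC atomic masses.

Atom tally by fragment:
  CH3 → C:1 H:3
  CH2 → C:1 H:2
  CH2 → C:1 H:2
  CH3 → C:1 H:3
Element totals:
  C: 4
  H: 10
Molecular formula: C4H10.
  M = 4(12.011) + 10(1.008)
    = 48.044 + 10.080 = 58.124

58.12 g/mol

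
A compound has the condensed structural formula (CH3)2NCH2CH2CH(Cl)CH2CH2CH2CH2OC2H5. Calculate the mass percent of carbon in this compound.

59.58%

Element totals:
  C: 11
  H: 24
  Cl: 1
  N: 1
  O: 1
Molecular formula: C11H24ClNO.
Molar mass = 221.769 g/mol.
Mass from C: 11 × 12.011 = 132.121 g/mol.
%C = 132.121 / 221.769 × 100 = 59.58%.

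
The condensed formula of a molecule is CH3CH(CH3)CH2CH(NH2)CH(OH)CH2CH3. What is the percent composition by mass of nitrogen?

Element totals:
  C: 8
  H: 19
  N: 1
  O: 1
Molecular formula: C8H19NO.
Molar mass = 145.246 g/mol.
Mass from N: 1 × 14.007 = 14.007 g/mol.
%N = 14.007 / 145.246 × 100 = 9.64%.

9.64%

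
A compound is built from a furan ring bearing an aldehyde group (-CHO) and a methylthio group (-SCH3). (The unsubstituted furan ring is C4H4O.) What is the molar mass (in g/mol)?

142.17 g/mol

Atom tally by fragment:
  furan ring core → C:4 H:4 O:1
  (− 2 ring H displaced by substituents)
  + CHO → C:1 H:1 O:1
  + SCH3 → C:1 H:3 S:1
Element totals:
  C: 6
  H: 6
  O: 2
  S: 1
Molecular formula: C6H6O2S.
  M = 6(12.011) + 6(1.008) + 2(15.999) + 32.06
    = 72.066 + 6.048 + 31.998 + 32.060 = 142.172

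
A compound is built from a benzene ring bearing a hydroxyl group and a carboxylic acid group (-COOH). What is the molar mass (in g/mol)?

138.12 g/mol

Atom tally by fragment:
  benzene ring core → C:6 H:6
  (− 2 ring H displaced by substituents)
  + OH → O:1 H:1
  + COOH → C:1 H:1 O:2
Element totals:
  C: 7
  H: 6
  O: 3
Molecular formula: C7H6O3.
  M = 7(12.011) + 6(1.008) + 3(15.999)
    = 84.077 + 6.048 + 47.997 = 138.122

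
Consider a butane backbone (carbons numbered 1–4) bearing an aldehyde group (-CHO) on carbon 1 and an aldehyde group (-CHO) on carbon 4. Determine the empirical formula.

C3H5O

Atom tally by fragment:
  OHCCH2 → C:2 H:3 O:1
  CH2 → C:1 H:2
  CH2 → C:1 H:2
  CH2CHO → C:2 H:3 O:1
Element totals:
  C: 6
  H: 10
  O: 2
Molecular formula: C6H10O2.
gcd of subscripts = 2; dividing each by 2:
  C: 6/2 = 3
  H: 10/2 = 5
  O: 2/2 = 1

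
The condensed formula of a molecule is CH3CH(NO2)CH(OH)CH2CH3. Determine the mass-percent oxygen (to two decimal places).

36.05%

Atom tally by fragment:
  CH3 → C:1 H:3
  CH(NO2) → C:1 H:1 N:1 O:2
  CH(OH) → C:1 H:2 O:1
  CH2 → C:1 H:2
  CH3 → C:1 H:3
Element totals:
  C: 5
  H: 11
  N: 1
  O: 3
Molecular formula: C5H11NO3.
Molar mass = 133.147 g/mol.
Mass from O: 3 × 15.999 = 47.997 g/mol.
%O = 47.997 / 133.147 × 100 = 36.05%.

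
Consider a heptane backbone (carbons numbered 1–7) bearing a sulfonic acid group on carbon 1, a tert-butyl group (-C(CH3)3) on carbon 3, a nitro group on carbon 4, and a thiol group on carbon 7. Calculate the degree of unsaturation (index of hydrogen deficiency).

Atom tally by fragment:
  HO3SCH2 → C:1 H:3 S:1 O:3
  CH2 → C:1 H:2
  CH(C(CH3)3) → C:5 H:10
  CH(NO2) → C:1 H:1 N:1 O:2
  CH2 → C:1 H:2
  CH2 → C:1 H:2
  CH2SH → C:1 H:3 S:1
Element totals:
  C: 11
  H: 23
  N: 1
  O: 5
  S: 2
Molecular formula: C11H23NO5S2.
DoU = (2C + 2 + N − H − X) / 2 = (2·11 + 2 + 1 − 23 − 0) / 2 = 1.

1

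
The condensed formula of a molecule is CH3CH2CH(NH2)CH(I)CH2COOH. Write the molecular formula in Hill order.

C6H12INO2

Element totals:
  C: 6
  H: 12
  I: 1
  N: 1
  O: 2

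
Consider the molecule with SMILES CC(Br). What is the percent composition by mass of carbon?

22.05%

Atom tally by fragment:
  CH3 → C:1 H:3
  CH2Br → C:1 H:2 Br:1
Element totals:
  C: 2
  H: 5
  Br: 1
Molecular formula: C2H5Br.
Molar mass = 108.966 g/mol.
Mass from C: 2 × 12.011 = 24.022 g/mol.
%C = 24.022 / 108.966 × 100 = 22.05%.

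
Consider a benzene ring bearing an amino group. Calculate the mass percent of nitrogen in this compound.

15.04%

Atom tally by fragment:
  benzene ring core → C:6 H:6
  (− 1 ring H displaced by substituents)
  + NH2 → N:1 H:2
Element totals:
  C: 6
  H: 7
  N: 1
Molecular formula: C6H7N.
Molar mass = 93.129 g/mol.
Mass from N: 1 × 14.007 = 14.007 g/mol.
%N = 14.007 / 93.129 × 100 = 15.04%.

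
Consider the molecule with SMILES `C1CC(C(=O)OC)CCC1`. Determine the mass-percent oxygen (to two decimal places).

Atom tally by fragment:
  cyclohexane ring core → C:6 H:12
  (− 1 ring H displaced by substituents)
  + COOCH3 → C:2 H:3 O:2
Element totals:
  C: 8
  H: 14
  O: 2
Molecular formula: C8H14O2.
Molar mass = 142.198 g/mol.
Mass from O: 2 × 15.999 = 31.998 g/mol.
%O = 31.998 / 142.198 × 100 = 22.50%.

22.50%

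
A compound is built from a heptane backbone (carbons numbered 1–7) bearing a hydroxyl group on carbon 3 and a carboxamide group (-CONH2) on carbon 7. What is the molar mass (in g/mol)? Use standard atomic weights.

159.23 g/mol

Atom tally by fragment:
  CH3 → C:1 H:3
  CH2 → C:1 H:2
  CH(OH) → C:1 H:2 O:1
  CH2 → C:1 H:2
  CH2 → C:1 H:2
  CH2 → C:1 H:2
  CH2CONH2 → C:2 H:4 O:1 N:1
Element totals:
  C: 8
  H: 17
  N: 1
  O: 2
Molecular formula: C8H17NO2.
  M = 8(12.011) + 17(1.008) + 14.007 + 2(15.999)
    = 96.088 + 17.136 + 14.007 + 31.998 = 159.229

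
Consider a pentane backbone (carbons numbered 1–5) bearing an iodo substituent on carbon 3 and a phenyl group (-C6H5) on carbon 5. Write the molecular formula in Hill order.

Atom tally by fragment:
  CH3 → C:1 H:3
  CH2 → C:1 H:2
  CH(I) → C:1 H:1 I:1
  CH2 → C:1 H:2
  CH2C6H5 → C:7 H:7
Element totals:
  C: 11
  H: 15
  I: 1

C11H15I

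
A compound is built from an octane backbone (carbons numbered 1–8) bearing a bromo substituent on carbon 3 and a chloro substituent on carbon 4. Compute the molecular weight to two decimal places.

Atom tally by fragment:
  CH3 → C:1 H:3
  CH2 → C:1 H:2
  CH(Br) → C:1 H:1 Br:1
  CH(Cl) → C:1 H:1 Cl:1
  CH2 → C:1 H:2
  CH2 → C:1 H:2
  CH2 → C:1 H:2
  CH3 → C:1 H:3
Element totals:
  C: 8
  H: 16
  Br: 1
  Cl: 1
Molecular formula: C8H16BrCl.
  M = 8(12.011) + 16(1.008) + 79.904 + 35.45
    = 96.088 + 16.128 + 79.904 + 35.450 = 227.570

227.57 g/mol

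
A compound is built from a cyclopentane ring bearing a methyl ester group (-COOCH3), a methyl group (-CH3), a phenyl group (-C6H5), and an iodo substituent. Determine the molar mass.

Atom tally by fragment:
  cyclopentane ring core → C:5 H:10
  (− 4 ring H displaced by substituents)
  + COOCH3 → C:2 H:3 O:2
  + CH3 → C:1 H:3
  + C6H5 → C:6 H:5
  + I → I:1
Element totals:
  C: 14
  H: 17
  I: 1
  O: 2
Molecular formula: C14H17IO2.
  M = 14(12.011) + 17(1.008) + 126.904 + 2(15.999)
    = 168.154 + 17.136 + 126.904 + 31.998 = 344.192

344.19 g/mol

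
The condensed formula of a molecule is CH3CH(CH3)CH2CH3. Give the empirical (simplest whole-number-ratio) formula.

Element totals:
  C: 5
  H: 12
Molecular formula: C5H12.
gcd of subscripts (5, 12) = 1, so the empirical formula equals the molecular formula.

C5H12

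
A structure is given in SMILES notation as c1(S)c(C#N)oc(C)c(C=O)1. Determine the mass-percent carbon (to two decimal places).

50.29%

Atom tally by fragment:
  furan ring core → C:4 H:4 O:1
  (− 4 ring H displaced by substituents)
  + SH → S:1 H:1
  + CN → C:1 N:1
  + CH3 → C:1 H:3
  + CHO → C:1 H:1 O:1
Element totals:
  C: 7
  H: 5
  N: 1
  O: 2
  S: 1
Molecular formula: C7H5NO2S.
Molar mass = 167.182 g/mol.
Mass from C: 7 × 12.011 = 84.077 g/mol.
%C = 84.077 / 167.182 × 100 = 50.29%.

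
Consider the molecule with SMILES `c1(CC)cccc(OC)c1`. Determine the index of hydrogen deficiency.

Atom tally by fragment:
  benzene ring core → C:6 H:6
  (− 2 ring H displaced by substituents)
  + C2H5 → C:2 H:5
  + OCH3 → C:1 H:3 O:1
Element totals:
  C: 9
  H: 12
  O: 1
Molecular formula: C9H12O.
DoU = (2C + 2 + N − H − X) / 2 = (2·9 + 2 + 0 − 12 − 0) / 2 = 4.

4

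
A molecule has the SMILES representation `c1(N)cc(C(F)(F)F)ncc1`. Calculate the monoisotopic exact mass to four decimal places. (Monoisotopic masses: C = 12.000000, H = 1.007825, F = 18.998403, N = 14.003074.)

162.0405

Atom tally by fragment:
  pyridine ring core → C:5 H:5 N:1
  (− 2 ring H displaced by substituents)
  + NH2 → N:1 H:2
  + CF3 → C:1 F:3
Element totals:
  C: 6
  H: 5
  F: 3
  N: 2
Molecular formula: C6H5F3N2.
  M = 6(12.0) + 5(1.007825) + 3(18.998403) + 2(14.003074)
    = 72.000000 + 5.039125 + 56.995209 + 28.006148 = 162.040482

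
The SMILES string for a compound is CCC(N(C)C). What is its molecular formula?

C5H13N

Atom tally by fragment:
  CH3 → C:1 H:3
  CH2 → C:1 H:2
  CH2N(CH3)2 → C:3 H:8 N:1
Element totals:
  C: 5
  H: 13
  N: 1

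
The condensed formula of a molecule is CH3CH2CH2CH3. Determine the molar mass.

58.12 g/mol

Element totals:
  C: 4
  H: 10
Molecular formula: C4H10.
  M = 4(12.011) + 10(1.008)
    = 48.044 + 10.080 = 58.124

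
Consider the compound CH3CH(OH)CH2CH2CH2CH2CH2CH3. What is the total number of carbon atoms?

8

Element totals:
  C: 8
  H: 18
  O: 1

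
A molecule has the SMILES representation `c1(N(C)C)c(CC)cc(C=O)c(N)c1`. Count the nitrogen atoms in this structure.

2

Atom tally by fragment:
  benzene ring core → C:6 H:6
  (− 4 ring H displaced by substituents)
  + N(CH3)2 → N:1 C:2 H:6
  + C2H5 → C:2 H:5
  + CHO → C:1 H:1 O:1
  + NH2 → N:1 H:2
Element totals:
  C: 11
  H: 16
  N: 2
  O: 1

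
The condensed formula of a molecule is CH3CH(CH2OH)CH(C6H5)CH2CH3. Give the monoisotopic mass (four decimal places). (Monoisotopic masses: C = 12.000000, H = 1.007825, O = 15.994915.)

Atom tally by fragment:
  CH3 → C:1 H:3
  CH(CH2OH) → C:2 H:4 O:1
  CH(C6H5) → C:7 H:6
  CH2 → C:1 H:2
  CH3 → C:1 H:3
Element totals:
  C: 12
  H: 18
  O: 1
Molecular formula: C12H18O.
  M = 12(12.0) + 18(1.007825) + 15.994915
    = 144.000000 + 18.140850 + 15.994915 = 178.135765

178.1358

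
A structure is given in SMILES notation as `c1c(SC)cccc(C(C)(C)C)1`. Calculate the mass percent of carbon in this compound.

73.27%

Atom tally by fragment:
  benzene ring core → C:6 H:6
  (− 2 ring H displaced by substituents)
  + SCH3 → C:1 H:3 S:1
  + C(CH3)3 → C:4 H:9
Element totals:
  C: 11
  H: 16
  S: 1
Molecular formula: C11H16S.
Molar mass = 180.309 g/mol.
Mass from C: 11 × 12.011 = 132.121 g/mol.
%C = 132.121 / 180.309 × 100 = 73.27%.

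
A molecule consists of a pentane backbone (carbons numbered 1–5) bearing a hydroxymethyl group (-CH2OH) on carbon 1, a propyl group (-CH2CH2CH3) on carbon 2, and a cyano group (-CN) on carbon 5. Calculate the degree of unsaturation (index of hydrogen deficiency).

Atom tally by fragment:
  HOCH2CH2 → C:2 H:5 O:1
  CH(CH2CH2CH3) → C:4 H:8
  CH2 → C:1 H:2
  CH2 → C:1 H:2
  CH2CN → C:2 H:2 N:1
Element totals:
  C: 10
  H: 19
  N: 1
  O: 1
Molecular formula: C10H19NO.
DoU = (2C + 2 + N − H − X) / 2 = (2·10 + 2 + 1 − 19 − 0) / 2 = 2.

2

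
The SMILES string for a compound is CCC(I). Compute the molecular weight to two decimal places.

169.99 g/mol

Atom tally by fragment:
  CH3 → C:1 H:3
  CH2 → C:1 H:2
  CH2I → C:1 H:2 I:1
Element totals:
  C: 3
  H: 7
  I: 1
Molecular formula: C3H7I.
  M = 3(12.011) + 7(1.008) + 126.904
    = 36.033 + 7.056 + 126.904 = 169.993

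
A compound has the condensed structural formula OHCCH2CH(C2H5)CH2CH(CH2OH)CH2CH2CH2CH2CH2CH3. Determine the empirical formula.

C7H14O

Element totals:
  C: 14
  H: 28
  O: 2
Molecular formula: C14H28O2.
gcd of subscripts = 2; dividing each by 2:
  C: 14/2 = 7
  H: 28/2 = 14
  O: 2/2 = 1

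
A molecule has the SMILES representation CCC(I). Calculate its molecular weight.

169.99 g/mol

Atom tally by fragment:
  CH3 → C:1 H:3
  CH2 → C:1 H:2
  CH2I → C:1 H:2 I:1
Element totals:
  C: 3
  H: 7
  I: 1
Molecular formula: C3H7I.
  M = 3(12.011) + 7(1.008) + 126.904
    = 36.033 + 7.056 + 126.904 = 169.993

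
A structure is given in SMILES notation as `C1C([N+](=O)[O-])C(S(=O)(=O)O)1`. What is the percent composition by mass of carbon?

Atom tally by fragment:
  cyclopropane ring core → C:3 H:6
  (− 2 ring H displaced by substituents)
  + NO2 → N:1 O:2
  + SO3H → S:1 O:3 H:1
Element totals:
  C: 3
  H: 5
  N: 1
  O: 5
  S: 1
Molecular formula: C3H5NO5S.
Molar mass = 167.135 g/mol.
Mass from C: 3 × 12.011 = 36.033 g/mol.
%C = 36.033 / 167.135 × 100 = 21.56%.

21.56%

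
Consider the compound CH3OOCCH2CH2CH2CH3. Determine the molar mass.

Atom tally by fragment:
  CH3OOCCH2 → C:3 H:5 O:2
  CH2 → C:1 H:2
  CH2 → C:1 H:2
  CH3 → C:1 H:3
Element totals:
  C: 6
  H: 12
  O: 2
Molecular formula: C6H12O2.
  M = 6(12.011) + 12(1.008) + 2(15.999)
    = 72.066 + 12.096 + 31.998 = 116.160

116.16 g/mol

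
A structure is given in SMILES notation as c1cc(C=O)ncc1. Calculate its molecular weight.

Atom tally by fragment:
  pyridine ring core → C:5 H:5 N:1
  (− 1 ring H displaced by substituents)
  + CHO → C:1 H:1 O:1
Element totals:
  C: 6
  H: 5
  N: 1
  O: 1
Molecular formula: C6H5NO.
  M = 6(12.011) + 5(1.008) + 14.007 + 15.999
    = 72.066 + 5.040 + 14.007 + 15.999 = 107.112

107.11 g/mol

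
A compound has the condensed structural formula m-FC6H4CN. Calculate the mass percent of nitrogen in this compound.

Atom tally by fragment:
  benzene ring core → C:6 H:6
  (− 2 ring H displaced by substituents)
  + F → F:1
  + CN → C:1 N:1
Element totals:
  C: 7
  H: 4
  F: 1
  N: 1
Molecular formula: C7H4FN.
Molar mass = 121.114 g/mol.
Mass from N: 1 × 14.007 = 14.007 g/mol.
%N = 14.007 / 121.114 × 100 = 11.57%.

11.57%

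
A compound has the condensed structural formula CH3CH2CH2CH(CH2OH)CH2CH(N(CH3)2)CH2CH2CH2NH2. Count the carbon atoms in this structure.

Element totals:
  C: 12
  H: 28
  N: 2
  O: 1

12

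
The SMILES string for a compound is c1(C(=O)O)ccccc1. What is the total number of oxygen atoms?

Atom tally by fragment:
  benzene ring core → C:6 H:6
  (− 1 ring H displaced by substituents)
  + COOH → C:1 H:1 O:2
Element totals:
  C: 7
  H: 6
  O: 2

2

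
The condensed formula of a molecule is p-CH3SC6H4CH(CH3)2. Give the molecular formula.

C10H14S

Atom tally by fragment:
  benzene ring core → C:6 H:6
  (− 2 ring H displaced by substituents)
  + SCH3 → C:1 H:3 S:1
  + CH(CH3)2 → C:3 H:7
Element totals:
  C: 10
  H: 14
  S: 1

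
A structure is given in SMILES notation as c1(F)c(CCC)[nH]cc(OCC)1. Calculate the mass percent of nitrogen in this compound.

8.18%

Atom tally by fragment:
  pyrrole ring core → C:4 H:5 N:1
  (− 3 ring H displaced by substituents)
  + F → F:1
  + CH2CH2CH3 → C:3 H:7
  + OC2H5 → C:2 H:5 O:1
Element totals:
  C: 9
  H: 14
  F: 1
  N: 1
  O: 1
Molecular formula: C9H14FNO.
Molar mass = 171.215 g/mol.
Mass from N: 1 × 14.007 = 14.007 g/mol.
%N = 14.007 / 171.215 × 100 = 8.18%.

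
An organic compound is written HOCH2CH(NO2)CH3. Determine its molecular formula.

Element totals:
  C: 3
  H: 7
  N: 1
  O: 3

C3H7NO3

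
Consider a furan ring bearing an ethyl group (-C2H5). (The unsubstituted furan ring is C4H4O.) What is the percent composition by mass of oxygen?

Atom tally by fragment:
  furan ring core → C:4 H:4 O:1
  (− 1 ring H displaced by substituents)
  + C2H5 → C:2 H:5
Element totals:
  C: 6
  H: 8
  O: 1
Molecular formula: C6H8O.
Molar mass = 96.129 g/mol.
Mass from O: 1 × 15.999 = 15.999 g/mol.
%O = 15.999 / 96.129 × 100 = 16.64%.

16.64%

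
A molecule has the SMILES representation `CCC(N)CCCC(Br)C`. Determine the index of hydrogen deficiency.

Atom tally by fragment:
  CH3 → C:1 H:3
  CH2 → C:1 H:2
  CH(NH2) → C:1 H:3 N:1
  CH2 → C:1 H:2
  CH2 → C:1 H:2
  CH2 → C:1 H:2
  CH(Br) → C:1 H:1 Br:1
  CH3 → C:1 H:3
Element totals:
  C: 8
  H: 18
  Br: 1
  N: 1
Molecular formula: C8H18BrN.
DoU = (2C + 2 + N − H − X) / 2 = (2·8 + 2 + 1 − 18 − 1) / 2 = 0.

0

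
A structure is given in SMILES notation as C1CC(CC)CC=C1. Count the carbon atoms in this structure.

8

Atom tally by fragment:
  cyclohexene ring core → C:6 H:10
  (− 1 ring H displaced by substituents)
  + C2H5 → C:2 H:5
Element totals:
  C: 8
  H: 14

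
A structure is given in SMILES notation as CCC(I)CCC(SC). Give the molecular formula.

C7H15IS

Atom tally by fragment:
  CH3 → C:1 H:3
  CH2 → C:1 H:2
  CH(I) → C:1 H:1 I:1
  CH2 → C:1 H:2
  CH2 → C:1 H:2
  CH2SCH3 → C:2 H:5 S:1
Element totals:
  C: 7
  H: 15
  I: 1
  S: 1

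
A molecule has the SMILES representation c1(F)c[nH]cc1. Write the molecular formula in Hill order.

Atom tally by fragment:
  pyrrole ring core → C:4 H:5 N:1
  (− 1 ring H displaced by substituents)
  + F → F:1
Element totals:
  C: 4
  H: 4
  F: 1
  N: 1

C4H4FN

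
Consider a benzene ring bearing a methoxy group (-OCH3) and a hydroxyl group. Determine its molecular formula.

C7H8O2

Atom tally by fragment:
  benzene ring core → C:6 H:6
  (− 2 ring H displaced by substituents)
  + OCH3 → C:1 H:3 O:1
  + OH → O:1 H:1
Element totals:
  C: 7
  H: 8
  O: 2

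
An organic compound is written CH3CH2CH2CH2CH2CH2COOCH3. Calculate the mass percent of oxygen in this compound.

Element totals:
  C: 8
  H: 16
  O: 2
Molecular formula: C8H16O2.
Molar mass = 144.214 g/mol.
Mass from O: 2 × 15.999 = 31.998 g/mol.
%O = 31.998 / 144.214 × 100 = 22.19%.

22.19%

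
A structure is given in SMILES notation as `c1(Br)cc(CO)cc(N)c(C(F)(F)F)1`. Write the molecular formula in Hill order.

Atom tally by fragment:
  benzene ring core → C:6 H:6
  (− 4 ring H displaced by substituents)
  + Br → Br:1
  + CH2OH → C:1 H:3 O:1
  + NH2 → N:1 H:2
  + CF3 → C:1 F:3
Element totals:
  C: 8
  H: 7
  Br: 1
  F: 3
  N: 1
  O: 1

C8H7BrF3NO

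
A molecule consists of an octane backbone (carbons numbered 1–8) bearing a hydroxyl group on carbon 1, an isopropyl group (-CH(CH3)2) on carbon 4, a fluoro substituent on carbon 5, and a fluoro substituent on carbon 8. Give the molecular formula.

C11H22F2O

Atom tally by fragment:
  HOCH2 → C:1 H:3 O:1
  CH2 → C:1 H:2
  CH2 → C:1 H:2
  CH(CH(CH3)2) → C:4 H:8
  CH(F) → C:1 H:1 F:1
  CH2 → C:1 H:2
  CH2 → C:1 H:2
  CH2F → C:1 H:2 F:1
Element totals:
  C: 11
  H: 22
  F: 2
  O: 1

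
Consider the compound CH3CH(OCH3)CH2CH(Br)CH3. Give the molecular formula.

Element totals:
  C: 6
  H: 13
  Br: 1
  O: 1

C6H13BrO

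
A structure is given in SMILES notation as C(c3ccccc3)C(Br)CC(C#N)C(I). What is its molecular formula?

Atom tally by fragment:
  C6H5CH2 → C:7 H:7
  CH(Br) → C:1 H:1 Br:1
  CH2 → C:1 H:2
  CH(CN) → C:2 H:1 N:1
  CH2I → C:1 H:2 I:1
Element totals:
  C: 12
  H: 13
  Br: 1
  I: 1
  N: 1

C12H13BrIN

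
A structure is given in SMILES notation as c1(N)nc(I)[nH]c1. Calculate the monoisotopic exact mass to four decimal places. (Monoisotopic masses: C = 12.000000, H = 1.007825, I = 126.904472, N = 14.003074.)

Atom tally by fragment:
  imidazole ring core → C:3 H:4 N:2
  (− 2 ring H displaced by substituents)
  + NH2 → N:1 H:2
  + I → I:1
Element totals:
  C: 3
  H: 4
  I: 1
  N: 3
Molecular formula: C3H4IN3.
  M = 3(12.0) + 4(1.007825) + 126.904472 + 3(14.003074)
    = 36.000000 + 4.031300 + 126.904472 + 42.009222 = 208.944994

208.9450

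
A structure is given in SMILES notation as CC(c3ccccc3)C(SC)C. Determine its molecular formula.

Atom tally by fragment:
  CH3 → C:1 H:3
  CH(C6H5) → C:7 H:6
  CH(SCH3) → C:2 H:4 S:1
  CH3 → C:1 H:3
Element totals:
  C: 11
  H: 16
  S: 1

C11H16S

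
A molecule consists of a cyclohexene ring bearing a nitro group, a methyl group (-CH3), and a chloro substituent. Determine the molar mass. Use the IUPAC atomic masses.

175.61 g/mol

Atom tally by fragment:
  cyclohexene ring core → C:6 H:10
  (− 3 ring H displaced by substituents)
  + NO2 → N:1 O:2
  + CH3 → C:1 H:3
  + Cl → Cl:1
Element totals:
  C: 7
  H: 10
  Cl: 1
  N: 1
  O: 2
Molecular formula: C7H10ClNO2.
  M = 7(12.011) + 10(1.008) + 35.45 + 14.007 + 2(15.999)
    = 84.077 + 10.080 + 35.450 + 14.007 + 31.998 = 175.612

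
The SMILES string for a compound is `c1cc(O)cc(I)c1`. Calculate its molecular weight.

220.01 g/mol

Atom tally by fragment:
  benzene ring core → C:6 H:6
  (− 2 ring H displaced by substituents)
  + OH → O:1 H:1
  + I → I:1
Element totals:
  C: 6
  H: 5
  I: 1
  O: 1
Molecular formula: C6H5IO.
  M = 6(12.011) + 5(1.008) + 126.904 + 15.999
    = 72.066 + 5.040 + 126.904 + 15.999 = 220.009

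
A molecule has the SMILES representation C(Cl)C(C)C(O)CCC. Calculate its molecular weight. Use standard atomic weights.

Atom tally by fragment:
  ClCH2 → C:1 H:2 Cl:1
  CH(CH3) → C:2 H:4
  CH(OH) → C:1 H:2 O:1
  CH2 → C:1 H:2
  CH2 → C:1 H:2
  CH3 → C:1 H:3
Element totals:
  C: 7
  H: 15
  Cl: 1
  O: 1
Molecular formula: C7H15ClO.
  M = 7(12.011) + 15(1.008) + 35.45 + 15.999
    = 84.077 + 15.120 + 35.450 + 15.999 = 150.646

150.65 g/mol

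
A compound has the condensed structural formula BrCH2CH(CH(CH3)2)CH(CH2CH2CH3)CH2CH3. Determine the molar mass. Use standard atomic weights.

Element totals:
  C: 11
  H: 23
  Br: 1
Molecular formula: C11H23Br.
  M = 11(12.011) + 23(1.008) + 79.904
    = 132.121 + 23.184 + 79.904 = 235.209

235.21 g/mol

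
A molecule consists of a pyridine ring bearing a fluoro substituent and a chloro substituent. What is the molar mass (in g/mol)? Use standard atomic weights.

131.53 g/mol

Atom tally by fragment:
  pyridine ring core → C:5 H:5 N:1
  (− 2 ring H displaced by substituents)
  + F → F:1
  + Cl → Cl:1
Element totals:
  C: 5
  H: 3
  Cl: 1
  F: 1
  N: 1
Molecular formula: C5H3ClFN.
  M = 5(12.011) + 3(1.008) + 35.45 + 18.998 + 14.007
    = 60.055 + 3.024 + 35.450 + 18.998 + 14.007 = 131.534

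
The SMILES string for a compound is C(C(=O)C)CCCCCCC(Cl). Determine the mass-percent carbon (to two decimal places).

62.98%

Atom tally by fragment:
  CH3COCH2 → C:3 H:5 O:1
  CH2 → C:1 H:2
  CH2 → C:1 H:2
  CH2 → C:1 H:2
  CH2 → C:1 H:2
  CH2 → C:1 H:2
  CH2 → C:1 H:2
  CH2Cl → C:1 H:2 Cl:1
Element totals:
  C: 10
  H: 19
  Cl: 1
  O: 1
Molecular formula: C10H19ClO.
Molar mass = 190.711 g/mol.
Mass from C: 10 × 12.011 = 120.110 g/mol.
%C = 120.110 / 190.711 × 100 = 62.98%.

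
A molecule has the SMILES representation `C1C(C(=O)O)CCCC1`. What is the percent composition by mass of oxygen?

24.97%

Atom tally by fragment:
  cyclohexane ring core → C:6 H:12
  (− 1 ring H displaced by substituents)
  + COOH → C:1 H:1 O:2
Element totals:
  C: 7
  H: 12
  O: 2
Molecular formula: C7H12O2.
Molar mass = 128.171 g/mol.
Mass from O: 2 × 15.999 = 31.998 g/mol.
%O = 31.998 / 128.171 × 100 = 24.97%.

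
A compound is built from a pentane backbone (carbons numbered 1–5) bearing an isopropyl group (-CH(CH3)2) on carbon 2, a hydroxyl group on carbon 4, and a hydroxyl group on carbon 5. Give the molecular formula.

Atom tally by fragment:
  CH3 → C:1 H:3
  CH(CH(CH3)2) → C:4 H:8
  CH2 → C:1 H:2
  CH(OH) → C:1 H:2 O:1
  CH2OH → C:1 H:3 O:1
Element totals:
  C: 8
  H: 18
  O: 2

C8H18O2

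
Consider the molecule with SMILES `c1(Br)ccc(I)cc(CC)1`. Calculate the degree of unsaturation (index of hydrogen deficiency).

Atom tally by fragment:
  benzene ring core → C:6 H:6
  (− 3 ring H displaced by substituents)
  + Br → Br:1
  + I → I:1
  + C2H5 → C:2 H:5
Element totals:
  C: 8
  H: 8
  Br: 1
  I: 1
Molecular formula: C8H8BrI.
DoU = (2C + 2 + N − H − X) / 2 = (2·8 + 2 + 0 − 8 − 2) / 2 = 4.

4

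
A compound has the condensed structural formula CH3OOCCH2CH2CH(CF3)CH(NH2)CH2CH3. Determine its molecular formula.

Atom tally by fragment:
  CH3OOCCH2 → C:3 H:5 O:2
  CH2 → C:1 H:2
  CH(CF3) → C:2 H:1 F:3
  CH(NH2) → C:1 H:3 N:1
  CH2 → C:1 H:2
  CH3 → C:1 H:3
Element totals:
  C: 9
  H: 16
  F: 3
  N: 1
  O: 2

C9H16F3NO2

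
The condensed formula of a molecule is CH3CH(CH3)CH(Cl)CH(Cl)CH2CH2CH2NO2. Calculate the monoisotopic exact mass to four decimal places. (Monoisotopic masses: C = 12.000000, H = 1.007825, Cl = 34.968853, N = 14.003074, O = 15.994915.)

227.0480

Atom tally by fragment:
  CH3 → C:1 H:3
  CH(CH3) → C:2 H:4
  CH(Cl) → C:1 H:1 Cl:1
  CH(Cl) → C:1 H:1 Cl:1
  CH2 → C:1 H:2
  CH2 → C:1 H:2
  CH2NO2 → C:1 H:2 N:1 O:2
Element totals:
  C: 8
  H: 15
  Cl: 2
  N: 1
  O: 2
Molecular formula: C8H15Cl2NO2.
  M = 8(12.0) + 15(1.007825) + 2(34.968853) + 14.003074 + 2(15.994915)
    = 96.000000 + 15.117375 + 69.937706 + 14.003074 + 31.989830 = 227.047985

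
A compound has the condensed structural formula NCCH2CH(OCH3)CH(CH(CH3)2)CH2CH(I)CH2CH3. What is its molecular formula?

Atom tally by fragment:
  NCCH2 → C:2 H:2 N:1
  CH(OCH3) → C:2 H:4 O:1
  CH(CH(CH3)2) → C:4 H:8
  CH2 → C:1 H:2
  CH(I) → C:1 H:1 I:1
  CH2 → C:1 H:2
  CH3 → C:1 H:3
Element totals:
  C: 12
  H: 22
  I: 1
  N: 1
  O: 1

C12H22INO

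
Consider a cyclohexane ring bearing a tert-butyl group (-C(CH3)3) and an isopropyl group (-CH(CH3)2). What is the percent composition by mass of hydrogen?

14.37%

Atom tally by fragment:
  cyclohexane ring core → C:6 H:12
  (− 2 ring H displaced by substituents)
  + C(CH3)3 → C:4 H:9
  + CH(CH3)2 → C:3 H:7
Element totals:
  C: 13
  H: 26
Molecular formula: C13H26.
Molar mass = 182.351 g/mol.
Mass from H: 26 × 1.008 = 26.208 g/mol.
%H = 26.208 / 182.351 × 100 = 14.37%.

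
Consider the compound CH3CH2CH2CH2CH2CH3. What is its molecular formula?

C6H14

Atom tally by fragment:
  CH3 → C:1 H:3
  CH2 → C:1 H:2
  CH2 → C:1 H:2
  CH2 → C:1 H:2
  CH2 → C:1 H:2
  CH3 → C:1 H:3
Element totals:
  C: 6
  H: 14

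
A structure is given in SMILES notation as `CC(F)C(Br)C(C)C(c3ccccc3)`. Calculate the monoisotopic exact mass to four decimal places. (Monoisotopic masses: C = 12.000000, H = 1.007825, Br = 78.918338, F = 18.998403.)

Atom tally by fragment:
  CH3 → C:1 H:3
  CH(F) → C:1 H:1 F:1
  CH(Br) → C:1 H:1 Br:1
  CH(CH3) → C:2 H:4
  CH2C6H5 → C:7 H:7
Element totals:
  C: 12
  H: 16
  Br: 1
  F: 1
Molecular formula: C12H16BrF.
  M = 12(12.0) + 16(1.007825) + 78.918338 + 18.998403
    = 144.000000 + 16.125200 + 78.918338 + 18.998403 = 258.041941

258.0419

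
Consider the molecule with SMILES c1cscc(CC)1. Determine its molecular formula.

Atom tally by fragment:
  thiophene ring core → C:4 H:4 S:1
  (− 1 ring H displaced by substituents)
  + C2H5 → C:2 H:5
Element totals:
  C: 6
  H: 8
  S: 1

C6H8S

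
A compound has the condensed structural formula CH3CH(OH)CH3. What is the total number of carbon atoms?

3

Atom tally by fragment:
  CH3 → C:1 H:3
  CH(OH) → C:1 H:2 O:1
  CH3 → C:1 H:3
Element totals:
  C: 3
  H: 8
  O: 1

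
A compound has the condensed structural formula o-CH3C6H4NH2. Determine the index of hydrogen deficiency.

Element totals:
  C: 7
  H: 9
  N: 1
Molecular formula: C7H9N.
DoU = (2C + 2 + N − H − X) / 2 = (2·7 + 2 + 1 − 9 − 0) / 2 = 4.

4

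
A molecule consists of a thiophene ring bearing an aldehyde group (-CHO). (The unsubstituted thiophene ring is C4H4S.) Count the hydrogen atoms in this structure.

Atom tally by fragment:
  thiophene ring core → C:4 H:4 S:1
  (− 1 ring H displaced by substituents)
  + CHO → C:1 H:1 O:1
Element totals:
  C: 5
  H: 4
  O: 1
  S: 1

4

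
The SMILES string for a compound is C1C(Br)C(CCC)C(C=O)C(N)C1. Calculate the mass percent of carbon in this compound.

Atom tally by fragment:
  cyclohexane ring core → C:6 H:12
  (− 4 ring H displaced by substituents)
  + Br → Br:1
  + CH2CH2CH3 → C:3 H:7
  + CHO → C:1 H:1 O:1
  + NH2 → N:1 H:2
Element totals:
  C: 10
  H: 18
  Br: 1
  N: 1
  O: 1
Molecular formula: C10H18BrNO.
Molar mass = 248.164 g/mol.
Mass from C: 10 × 12.011 = 120.110 g/mol.
%C = 120.110 / 248.164 × 100 = 48.40%.

48.40%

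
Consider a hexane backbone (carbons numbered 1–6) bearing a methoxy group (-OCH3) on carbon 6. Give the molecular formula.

C7H16O

Atom tally by fragment:
  CH3 → C:1 H:3
  CH2 → C:1 H:2
  CH2 → C:1 H:2
  CH2 → C:1 H:2
  CH2 → C:1 H:2
  CH2OCH3 → C:2 H:5 O:1
Element totals:
  C: 7
  H: 16
  O: 1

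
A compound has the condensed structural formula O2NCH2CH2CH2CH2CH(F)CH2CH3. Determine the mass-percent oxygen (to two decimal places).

19.61%

Element totals:
  C: 7
  H: 14
  F: 1
  N: 1
  O: 2
Molecular formula: C7H14FNO2.
Molar mass = 163.192 g/mol.
Mass from O: 2 × 15.999 = 31.998 g/mol.
%O = 31.998 / 163.192 × 100 = 19.61%.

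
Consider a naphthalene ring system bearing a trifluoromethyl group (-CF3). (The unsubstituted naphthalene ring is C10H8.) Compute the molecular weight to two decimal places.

196.17 g/mol

Atom tally by fragment:
  naphthalene ring system core → C:10 H:8
  (− 1 ring H displaced by substituents)
  + CF3 → C:1 F:3
Element totals:
  C: 11
  H: 7
  F: 3
Molecular formula: C11H7F3.
  M = 11(12.011) + 7(1.008) + 3(18.998)
    = 132.121 + 7.056 + 56.994 = 196.171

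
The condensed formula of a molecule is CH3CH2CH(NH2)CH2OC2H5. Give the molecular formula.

Atom tally by fragment:
  CH3 → C:1 H:3
  CH2 → C:1 H:2
  CH(NH2) → C:1 H:3 N:1
  CH2OC2H5 → C:3 H:7 O:1
Element totals:
  C: 6
  H: 15
  N: 1
  O: 1

C6H15NO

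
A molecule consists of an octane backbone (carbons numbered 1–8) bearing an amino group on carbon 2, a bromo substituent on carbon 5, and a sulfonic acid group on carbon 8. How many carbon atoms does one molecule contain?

8

Atom tally by fragment:
  CH3 → C:1 H:3
  CH(NH2) → C:1 H:3 N:1
  CH2 → C:1 H:2
  CH2 → C:1 H:2
  CH(Br) → C:1 H:1 Br:1
  CH2 → C:1 H:2
  CH2 → C:1 H:2
  CH2SO3H → C:1 H:3 S:1 O:3
Element totals:
  C: 8
  H: 18
  Br: 1
  N: 1
  O: 3
  S: 1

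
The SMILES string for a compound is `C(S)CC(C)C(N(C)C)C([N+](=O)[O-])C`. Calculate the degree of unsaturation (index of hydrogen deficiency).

Atom tally by fragment:
  HSCH2 → C:1 H:3 S:1
  CH2 → C:1 H:2
  CH(CH3) → C:2 H:4
  CH(N(CH3)2) → C:3 H:7 N:1
  CH(NO2) → C:1 H:1 N:1 O:2
  CH3 → C:1 H:3
Element totals:
  C: 9
  H: 20
  N: 2
  O: 2
  S: 1
Molecular formula: C9H20N2O2S.
DoU = (2C + 2 + N − H − X) / 2 = (2·9 + 2 + 2 − 20 − 0) / 2 = 1.

1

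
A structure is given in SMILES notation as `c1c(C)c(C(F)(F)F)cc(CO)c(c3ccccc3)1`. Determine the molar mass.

Atom tally by fragment:
  benzene ring core → C:6 H:6
  (− 4 ring H displaced by substituents)
  + CH3 → C:1 H:3
  + CF3 → C:1 F:3
  + CH2OH → C:1 H:3 O:1
  + C6H5 → C:6 H:5
Element totals:
  C: 15
  H: 13
  F: 3
  O: 1
Molecular formula: C15H13F3O.
  M = 15(12.011) + 13(1.008) + 3(18.998) + 15.999
    = 180.165 + 13.104 + 56.994 + 15.999 = 266.262

266.26 g/mol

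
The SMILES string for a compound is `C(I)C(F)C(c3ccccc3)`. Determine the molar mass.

Atom tally by fragment:
  ICH2 → C:1 H:2 I:1
  CH(F) → C:1 H:1 F:1
  CH2C6H5 → C:7 H:7
Element totals:
  C: 9
  H: 10
  F: 1
  I: 1
Molecular formula: C9H10FI.
  M = 9(12.011) + 10(1.008) + 18.998 + 126.904
    = 108.099 + 10.080 + 18.998 + 126.904 = 264.081

264.08 g/mol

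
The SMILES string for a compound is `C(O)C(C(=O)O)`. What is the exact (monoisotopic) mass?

Atom tally by fragment:
  HOCH2 → C:1 H:3 O:1
  CH2COOH → C:2 H:3 O:2
Element totals:
  C: 3
  H: 6
  O: 3
Molecular formula: C3H6O3.
  M = 3(12.0) + 6(1.007825) + 3(15.994915)
    = 36.000000 + 6.046950 + 47.984745 = 90.031695

90.0317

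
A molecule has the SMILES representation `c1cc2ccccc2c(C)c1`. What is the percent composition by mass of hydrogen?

Atom tally by fragment:
  naphthalene ring system core → C:10 H:8
  (− 1 ring H displaced by substituents)
  + CH3 → C:1 H:3
Element totals:
  C: 11
  H: 10
Molecular formula: C11H10.
Molar mass = 142.201 g/mol.
Mass from H: 10 × 1.008 = 10.080 g/mol.
%H = 10.080 / 142.201 × 100 = 7.09%.

7.09%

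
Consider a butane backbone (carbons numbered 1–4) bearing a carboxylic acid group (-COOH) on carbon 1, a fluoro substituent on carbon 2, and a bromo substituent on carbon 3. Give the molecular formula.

C5H8BrFO2

Atom tally by fragment:
  HOOCCH2 → C:2 H:3 O:2
  CH(F) → C:1 H:1 F:1
  CH(Br) → C:1 H:1 Br:1
  CH3 → C:1 H:3
Element totals:
  C: 5
  H: 8
  Br: 1
  F: 1
  O: 2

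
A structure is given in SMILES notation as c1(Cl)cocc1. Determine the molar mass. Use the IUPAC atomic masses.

102.52 g/mol

Atom tally by fragment:
  furan ring core → C:4 H:4 O:1
  (− 1 ring H displaced by substituents)
  + Cl → Cl:1
Element totals:
  C: 4
  H: 3
  Cl: 1
  O: 1
Molecular formula: C4H3ClO.
  M = 4(12.011) + 3(1.008) + 35.45 + 15.999
    = 48.044 + 3.024 + 35.450 + 15.999 = 102.517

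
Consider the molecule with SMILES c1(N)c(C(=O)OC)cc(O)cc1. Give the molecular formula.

C8H9NO3

Atom tally by fragment:
  benzene ring core → C:6 H:6
  (− 3 ring H displaced by substituents)
  + NH2 → N:1 H:2
  + COOCH3 → C:2 H:3 O:2
  + OH → O:1 H:1
Element totals:
  C: 8
  H: 9
  N: 1
  O: 3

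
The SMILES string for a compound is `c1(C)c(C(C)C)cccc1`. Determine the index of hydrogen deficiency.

4

Atom tally by fragment:
  benzene ring core → C:6 H:6
  (− 2 ring H displaced by substituents)
  + CH3 → C:1 H:3
  + CH(CH3)2 → C:3 H:7
Element totals:
  C: 10
  H: 14
Molecular formula: C10H14.
DoU = (2C + 2 + N − H − X) / 2 = (2·10 + 2 + 0 − 14 − 0) / 2 = 4.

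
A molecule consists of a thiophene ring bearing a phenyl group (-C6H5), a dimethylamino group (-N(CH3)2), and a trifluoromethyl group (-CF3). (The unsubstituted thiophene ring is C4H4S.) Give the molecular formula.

Atom tally by fragment:
  thiophene ring core → C:4 H:4 S:1
  (− 3 ring H displaced by substituents)
  + C6H5 → C:6 H:5
  + N(CH3)2 → N:1 C:2 H:6
  + CF3 → C:1 F:3
Element totals:
  C: 13
  H: 12
  F: 3
  N: 1
  S: 1

C13H12F3NS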